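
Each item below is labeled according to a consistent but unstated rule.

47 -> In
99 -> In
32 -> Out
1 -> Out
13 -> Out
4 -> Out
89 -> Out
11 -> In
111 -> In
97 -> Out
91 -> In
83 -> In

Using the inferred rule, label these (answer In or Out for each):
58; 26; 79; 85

Comparing the two groups points to one rule — ≡ 3 (mod 4).
Out: 58, since 58 mod 4 = 2. Out: 26, since 26 mod 4 = 2. In: 79, since 79 mod 4 = 3. Out: 85, since 85 mod 4 = 1.

Out, Out, In, Out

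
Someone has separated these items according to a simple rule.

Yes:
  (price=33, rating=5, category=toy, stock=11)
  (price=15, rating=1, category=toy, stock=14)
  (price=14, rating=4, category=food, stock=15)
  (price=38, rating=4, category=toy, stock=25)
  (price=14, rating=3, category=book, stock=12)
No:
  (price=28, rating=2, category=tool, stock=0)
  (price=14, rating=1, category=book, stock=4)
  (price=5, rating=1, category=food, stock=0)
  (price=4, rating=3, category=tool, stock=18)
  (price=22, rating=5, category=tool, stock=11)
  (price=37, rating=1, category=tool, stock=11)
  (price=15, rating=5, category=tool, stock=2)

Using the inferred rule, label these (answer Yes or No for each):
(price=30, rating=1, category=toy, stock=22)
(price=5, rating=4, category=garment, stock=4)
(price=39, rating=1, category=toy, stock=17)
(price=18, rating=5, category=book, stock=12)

Yes, No, Yes, Yes

The common property of the 'Yes' items is: category is not tool AND stock ≥ 11. No 'No' item has it.
(price=30, rating=1, category=toy, stock=22) — category is toy, stock = 22, hence Yes. (price=5, rating=4, category=garment, stock=4) — category is garment, stock = 4, hence No. (price=39, rating=1, category=toy, stock=17) — category is toy, stock = 17, hence Yes. (price=18, rating=5, category=book, stock=12) — category is book, stock = 12, hence Yes.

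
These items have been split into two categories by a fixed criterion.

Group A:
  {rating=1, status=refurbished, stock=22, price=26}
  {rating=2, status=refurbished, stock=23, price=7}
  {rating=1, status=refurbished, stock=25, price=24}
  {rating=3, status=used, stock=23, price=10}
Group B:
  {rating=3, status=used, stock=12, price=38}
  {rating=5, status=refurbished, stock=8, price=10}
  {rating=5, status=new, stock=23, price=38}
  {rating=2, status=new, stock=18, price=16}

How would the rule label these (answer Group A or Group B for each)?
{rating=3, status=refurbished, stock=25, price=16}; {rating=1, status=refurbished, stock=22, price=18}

The rule appears to be: rating ≤ 3 AND stock ≥ 22.
{rating=3, status=refurbished, stock=25, price=16} — rating = 3, stock = 25, hence Group A.
{rating=1, status=refurbished, stock=22, price=18} — rating = 1, stock = 22, hence Group A.

Group A, Group A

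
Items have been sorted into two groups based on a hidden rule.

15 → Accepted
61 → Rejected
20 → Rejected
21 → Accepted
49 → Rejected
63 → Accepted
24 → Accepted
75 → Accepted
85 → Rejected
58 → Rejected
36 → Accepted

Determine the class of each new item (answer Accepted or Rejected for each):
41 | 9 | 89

Rejected, Accepted, Rejected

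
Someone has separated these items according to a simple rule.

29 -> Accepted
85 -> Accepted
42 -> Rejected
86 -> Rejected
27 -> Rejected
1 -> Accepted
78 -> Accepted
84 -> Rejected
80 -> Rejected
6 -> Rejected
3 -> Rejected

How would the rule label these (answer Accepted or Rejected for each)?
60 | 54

Rejected, Rejected

'Accepted' ⟺ ≡ 1 (mod 7).
60: 60 mod 7 = 4, doesn't match → Rejected. 54: 54 mod 7 = 5, doesn't match → Rejected.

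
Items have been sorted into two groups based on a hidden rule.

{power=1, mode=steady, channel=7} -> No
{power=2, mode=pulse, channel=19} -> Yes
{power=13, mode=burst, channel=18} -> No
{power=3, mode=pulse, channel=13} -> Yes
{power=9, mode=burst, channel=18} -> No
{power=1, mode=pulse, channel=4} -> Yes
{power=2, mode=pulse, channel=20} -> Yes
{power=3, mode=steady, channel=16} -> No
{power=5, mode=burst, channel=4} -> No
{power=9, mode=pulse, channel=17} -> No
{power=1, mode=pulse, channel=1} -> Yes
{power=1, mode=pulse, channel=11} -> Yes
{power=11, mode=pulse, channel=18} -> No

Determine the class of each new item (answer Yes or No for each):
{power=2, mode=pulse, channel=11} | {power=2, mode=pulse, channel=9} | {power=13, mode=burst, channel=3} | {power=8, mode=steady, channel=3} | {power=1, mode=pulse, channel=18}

Yes, Yes, No, No, Yes

Rule: mode is pulse AND power ≤ 3. This holds for each 'Yes' example and fails for each 'No' one.
{power=2, mode=pulse, channel=11}: mode is pulse, power = 2 — satisfies this, so Yes.
{power=2, mode=pulse, channel=9}: mode is pulse, power = 2 — satisfies this, so Yes.
{power=13, mode=burst, channel=3}: mode is burst, power = 13 — doesn't qualify, so No.
{power=8, mode=steady, channel=3}: mode is steady, power = 8 — doesn't qualify, so No.
{power=1, mode=pulse, channel=18}: mode is pulse, power = 1 — satisfies this, so Yes.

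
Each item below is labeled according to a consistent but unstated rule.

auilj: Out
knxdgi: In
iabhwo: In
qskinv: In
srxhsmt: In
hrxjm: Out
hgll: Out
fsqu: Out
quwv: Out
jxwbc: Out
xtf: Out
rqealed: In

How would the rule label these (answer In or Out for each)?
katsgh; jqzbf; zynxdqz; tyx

In, Out, In, Out

The common property of the 'In' items is: length ≥ 6. No 'Out' item has it.
katsgh: length 6 — matches, so In. jqzbf: length 5 — doesn't match, so Out. zynxdqz: length 7 — matches, so In. tyx: length 3 — doesn't match, so Out.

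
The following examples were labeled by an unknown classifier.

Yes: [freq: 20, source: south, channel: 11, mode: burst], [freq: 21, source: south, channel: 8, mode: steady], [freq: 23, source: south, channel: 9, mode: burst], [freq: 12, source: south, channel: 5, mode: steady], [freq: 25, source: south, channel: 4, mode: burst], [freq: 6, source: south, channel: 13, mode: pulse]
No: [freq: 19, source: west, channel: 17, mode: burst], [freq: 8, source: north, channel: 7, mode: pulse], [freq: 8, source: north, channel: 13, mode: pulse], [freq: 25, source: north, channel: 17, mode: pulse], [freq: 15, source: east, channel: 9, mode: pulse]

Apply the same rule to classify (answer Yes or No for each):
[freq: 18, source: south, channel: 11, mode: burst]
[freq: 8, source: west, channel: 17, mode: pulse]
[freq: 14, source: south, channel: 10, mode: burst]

Yes, No, Yes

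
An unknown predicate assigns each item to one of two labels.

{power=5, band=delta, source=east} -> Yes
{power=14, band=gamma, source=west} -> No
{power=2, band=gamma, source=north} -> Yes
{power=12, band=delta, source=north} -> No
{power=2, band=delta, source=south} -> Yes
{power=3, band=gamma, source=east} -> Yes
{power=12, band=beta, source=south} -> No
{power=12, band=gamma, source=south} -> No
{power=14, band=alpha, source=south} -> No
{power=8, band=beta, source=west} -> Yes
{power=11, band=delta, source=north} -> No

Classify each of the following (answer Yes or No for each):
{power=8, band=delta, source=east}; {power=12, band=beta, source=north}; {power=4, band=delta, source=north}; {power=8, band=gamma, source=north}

'Yes' ⟺ power ≤ 8.

Yes, No, Yes, Yes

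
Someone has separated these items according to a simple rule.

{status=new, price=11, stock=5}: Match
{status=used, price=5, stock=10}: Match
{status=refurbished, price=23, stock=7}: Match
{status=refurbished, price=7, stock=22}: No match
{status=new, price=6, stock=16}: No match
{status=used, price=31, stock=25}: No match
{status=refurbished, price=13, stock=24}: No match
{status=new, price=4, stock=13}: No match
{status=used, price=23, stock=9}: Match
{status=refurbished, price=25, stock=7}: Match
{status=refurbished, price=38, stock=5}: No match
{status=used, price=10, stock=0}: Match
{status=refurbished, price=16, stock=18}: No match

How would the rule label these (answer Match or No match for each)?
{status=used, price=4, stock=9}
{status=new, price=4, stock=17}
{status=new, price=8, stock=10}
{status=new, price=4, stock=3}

The distinguishing property — stock ≤ 10 AND price ≤ 25 — holds for all the 'Match' cases and none of the 'No match' cases.
{status=used, price=4, stock=9}: stock = 9, price = 4, matches → Match. {status=new, price=4, stock=17}: stock = 17, price = 4, fails this test → No match. {status=new, price=8, stock=10}: stock = 10, price = 8, matches → Match. {status=new, price=4, stock=3}: stock = 3, price = 4, matches → Match.

Match, No match, Match, Match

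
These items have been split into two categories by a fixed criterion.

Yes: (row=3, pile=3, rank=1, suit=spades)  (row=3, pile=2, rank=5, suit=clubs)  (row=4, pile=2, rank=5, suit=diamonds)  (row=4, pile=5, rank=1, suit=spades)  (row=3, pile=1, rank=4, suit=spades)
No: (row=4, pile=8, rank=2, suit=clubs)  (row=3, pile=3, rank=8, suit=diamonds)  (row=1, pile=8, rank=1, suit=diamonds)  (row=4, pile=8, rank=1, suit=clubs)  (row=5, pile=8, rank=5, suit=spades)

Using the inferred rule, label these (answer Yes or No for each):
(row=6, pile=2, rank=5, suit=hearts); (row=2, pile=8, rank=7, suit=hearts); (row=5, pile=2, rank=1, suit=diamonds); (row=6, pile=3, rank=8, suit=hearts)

One predicate separates the groups cleanly: rank ≤ 5 AND pile ≤ 5.
(row=6, pile=2, rank=5, suit=hearts): rank = 5, pile = 2, has this property → Yes.
(row=2, pile=8, rank=7, suit=hearts): rank = 7, pile = 8, fails the rule → No.
(row=5, pile=2, rank=1, suit=diamonds): rank = 1, pile = 2, has this property → Yes.
(row=6, pile=3, rank=8, suit=hearts): rank = 8, pile = 3, fails the rule → No.

Yes, No, Yes, No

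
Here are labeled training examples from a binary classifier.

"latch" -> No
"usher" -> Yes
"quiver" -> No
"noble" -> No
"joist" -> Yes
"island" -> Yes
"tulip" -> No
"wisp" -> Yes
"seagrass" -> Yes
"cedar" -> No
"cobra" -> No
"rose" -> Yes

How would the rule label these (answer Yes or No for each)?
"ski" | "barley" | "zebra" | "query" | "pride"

Yes, No, No, No, No

Every 'Yes' example satisfies: contains 's'. None of the 'No' examples do.
"ski" — has 's', hence Yes.
"barley" — no 's', hence No.
"zebra" — no 's', hence No.
"query" — no 's', hence No.
"pride" — no 's', hence No.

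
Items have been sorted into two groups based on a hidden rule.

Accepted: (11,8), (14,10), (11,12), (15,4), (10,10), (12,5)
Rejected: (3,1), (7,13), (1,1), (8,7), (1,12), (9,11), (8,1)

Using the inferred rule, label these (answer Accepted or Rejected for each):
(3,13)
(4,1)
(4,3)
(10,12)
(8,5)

Rejected, Rejected, Rejected, Accepted, Rejected

The common property of the 'Accepted' items is: first ≥ 10. No 'Rejected' item has it.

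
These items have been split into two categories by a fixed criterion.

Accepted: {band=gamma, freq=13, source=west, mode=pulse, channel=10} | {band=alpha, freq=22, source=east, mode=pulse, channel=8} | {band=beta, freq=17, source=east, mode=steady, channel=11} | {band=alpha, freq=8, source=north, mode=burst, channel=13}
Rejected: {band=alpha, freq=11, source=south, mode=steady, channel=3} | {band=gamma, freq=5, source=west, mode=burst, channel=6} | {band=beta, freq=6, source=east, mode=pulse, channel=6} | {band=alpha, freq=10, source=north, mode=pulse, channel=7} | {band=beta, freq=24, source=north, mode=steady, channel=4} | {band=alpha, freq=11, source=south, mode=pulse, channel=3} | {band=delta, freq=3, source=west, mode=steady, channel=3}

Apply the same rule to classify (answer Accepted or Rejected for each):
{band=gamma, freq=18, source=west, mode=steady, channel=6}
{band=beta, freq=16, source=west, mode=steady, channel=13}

Rule: channel ≥ 8. This holds for each 'Accepted' example and fails for each 'Rejected' one.

Rejected, Accepted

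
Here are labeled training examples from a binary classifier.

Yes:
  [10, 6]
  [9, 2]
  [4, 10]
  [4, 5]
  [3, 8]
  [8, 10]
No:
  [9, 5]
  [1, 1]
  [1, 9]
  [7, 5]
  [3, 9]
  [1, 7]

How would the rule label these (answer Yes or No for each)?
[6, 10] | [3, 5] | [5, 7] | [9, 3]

Rule: product is even. This holds for each 'Yes' example and fails for each 'No' one.

Yes, No, No, No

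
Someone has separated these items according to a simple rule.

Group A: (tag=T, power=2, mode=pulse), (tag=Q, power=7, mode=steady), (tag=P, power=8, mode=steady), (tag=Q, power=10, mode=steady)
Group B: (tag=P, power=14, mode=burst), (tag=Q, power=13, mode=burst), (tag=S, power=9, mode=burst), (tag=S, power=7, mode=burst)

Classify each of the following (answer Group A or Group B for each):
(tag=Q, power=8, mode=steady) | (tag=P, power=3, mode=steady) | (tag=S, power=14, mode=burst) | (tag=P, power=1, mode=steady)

Group A, Group A, Group B, Group A

One predicate separates the groups cleanly: mode is not burst.
Group A: (tag=Q, power=8, mode=steady), since mode is steady. Group A: (tag=P, power=3, mode=steady), since mode is steady. Group B: (tag=S, power=14, mode=burst), since mode is burst. Group A: (tag=P, power=1, mode=steady), since mode is steady.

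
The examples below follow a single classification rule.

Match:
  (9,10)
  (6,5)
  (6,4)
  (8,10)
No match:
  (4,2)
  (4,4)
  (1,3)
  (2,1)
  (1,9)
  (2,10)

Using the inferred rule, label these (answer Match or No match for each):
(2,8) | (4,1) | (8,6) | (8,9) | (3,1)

No match, No match, Match, Match, No match

A rule that fits every label: first ≥ 5 — true of each 'Match' example, false of each 'No match' one.
(2,8) → first 2 → No match. (4,1) → first 4 → No match. (8,6) → first 8 → Match. (8,9) → first 8 → Match. (3,1) → first 3 → No match.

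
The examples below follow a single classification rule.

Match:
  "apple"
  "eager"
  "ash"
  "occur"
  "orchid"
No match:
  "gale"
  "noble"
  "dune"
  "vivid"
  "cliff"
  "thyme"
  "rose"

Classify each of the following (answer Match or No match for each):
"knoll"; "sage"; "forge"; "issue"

No match, No match, No match, Match

The simplest hypothesis consistent with all the labels is: starts with a vowel.
"knoll" — starts with 'k', hence No match. "sage" — starts with 's', hence No match. "forge" — starts with 'f', hence No match. "issue" — starts with 'i', hence Match.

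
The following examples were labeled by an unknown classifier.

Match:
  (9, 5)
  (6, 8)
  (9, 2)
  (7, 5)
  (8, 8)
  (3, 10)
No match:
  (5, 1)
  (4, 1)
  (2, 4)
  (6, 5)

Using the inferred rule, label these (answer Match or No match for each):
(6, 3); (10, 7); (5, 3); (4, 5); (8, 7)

No match, Match, No match, No match, Match

One predicate separates the groups cleanly: max ≥ 7.
(6, 3) → max 6 → No match. (10, 7) → max 10 → Match. (5, 3) → max 5 → No match. (4, 5) → max 5 → No match. (8, 7) → max 8 → Match.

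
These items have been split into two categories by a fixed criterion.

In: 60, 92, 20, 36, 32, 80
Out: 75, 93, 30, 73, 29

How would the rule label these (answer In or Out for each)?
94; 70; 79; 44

Out, Out, Out, In

Rule: multiple of 4. This holds for each 'In' example and fails for each 'Out' one.
94 → 94 = 4·23 + 2 → Out.
70 → 70 = 4·17 + 2 → Out.
79 → 79 = 4·19 + 3 → Out.
44 → 44 = 4·11 → In.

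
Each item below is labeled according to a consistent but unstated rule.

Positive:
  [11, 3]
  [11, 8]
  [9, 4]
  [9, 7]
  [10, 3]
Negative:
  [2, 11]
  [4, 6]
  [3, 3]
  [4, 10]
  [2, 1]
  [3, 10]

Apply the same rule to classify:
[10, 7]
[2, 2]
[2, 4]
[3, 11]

The rule appears to be: first ≥ 6.

Positive, Negative, Negative, Negative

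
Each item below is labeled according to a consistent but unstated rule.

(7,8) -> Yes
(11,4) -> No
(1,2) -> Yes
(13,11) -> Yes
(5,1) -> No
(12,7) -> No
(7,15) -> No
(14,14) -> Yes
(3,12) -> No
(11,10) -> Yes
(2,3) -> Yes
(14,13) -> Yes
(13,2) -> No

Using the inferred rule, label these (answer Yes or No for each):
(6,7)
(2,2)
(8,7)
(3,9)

Yes, Yes, Yes, No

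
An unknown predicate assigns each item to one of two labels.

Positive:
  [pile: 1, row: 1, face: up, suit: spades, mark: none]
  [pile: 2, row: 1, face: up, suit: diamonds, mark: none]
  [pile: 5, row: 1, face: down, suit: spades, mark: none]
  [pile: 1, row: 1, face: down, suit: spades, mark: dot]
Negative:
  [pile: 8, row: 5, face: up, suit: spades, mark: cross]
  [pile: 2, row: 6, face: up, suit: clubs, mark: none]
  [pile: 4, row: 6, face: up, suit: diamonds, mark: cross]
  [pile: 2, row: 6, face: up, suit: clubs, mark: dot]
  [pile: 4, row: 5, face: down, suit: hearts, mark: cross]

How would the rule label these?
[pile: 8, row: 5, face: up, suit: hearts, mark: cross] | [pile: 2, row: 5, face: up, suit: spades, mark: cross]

Negative, Negative

The classifier is using: row = 1.
[pile: 8, row: 5, face: up, suit: hearts, mark: cross] → row = 5 → Negative.
[pile: 2, row: 5, face: up, suit: spades, mark: cross] → row = 5 → Negative.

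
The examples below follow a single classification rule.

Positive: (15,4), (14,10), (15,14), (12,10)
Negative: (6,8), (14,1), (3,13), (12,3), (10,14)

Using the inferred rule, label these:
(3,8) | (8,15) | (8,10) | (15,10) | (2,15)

The common property of the 'Positive' items is: first > second AND second is even. No 'Negative' item has it.
(3,8): 3 < 8, second 8 — fails this test, so Negative. (8,15): 8 < 15, second 15 — fails this test, so Negative. (8,10): 8 < 10, second 10 — fails this test, so Negative. (15,10): 15 > 10, second 10 — has this property, so Positive. (2,15): 2 < 15, second 15 — fails this test, so Negative.

Negative, Negative, Negative, Positive, Negative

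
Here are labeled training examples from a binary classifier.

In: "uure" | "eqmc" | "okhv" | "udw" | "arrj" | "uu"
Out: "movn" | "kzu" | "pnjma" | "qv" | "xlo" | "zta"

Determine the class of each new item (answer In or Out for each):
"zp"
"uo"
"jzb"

Out, In, Out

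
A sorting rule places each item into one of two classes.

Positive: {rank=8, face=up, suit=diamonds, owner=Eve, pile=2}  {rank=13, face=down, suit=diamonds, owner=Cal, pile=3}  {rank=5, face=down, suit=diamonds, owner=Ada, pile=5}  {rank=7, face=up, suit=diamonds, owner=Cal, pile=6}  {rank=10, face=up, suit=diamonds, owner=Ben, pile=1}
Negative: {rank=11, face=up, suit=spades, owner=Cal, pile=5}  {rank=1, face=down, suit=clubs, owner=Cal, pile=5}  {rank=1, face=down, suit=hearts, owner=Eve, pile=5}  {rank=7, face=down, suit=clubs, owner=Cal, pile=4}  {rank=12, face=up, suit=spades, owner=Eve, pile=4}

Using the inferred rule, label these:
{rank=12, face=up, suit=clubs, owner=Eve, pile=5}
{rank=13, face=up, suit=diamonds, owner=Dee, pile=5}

The common property of the 'Positive' items is: suit is diamonds. No 'Negative' item has it.

Negative, Positive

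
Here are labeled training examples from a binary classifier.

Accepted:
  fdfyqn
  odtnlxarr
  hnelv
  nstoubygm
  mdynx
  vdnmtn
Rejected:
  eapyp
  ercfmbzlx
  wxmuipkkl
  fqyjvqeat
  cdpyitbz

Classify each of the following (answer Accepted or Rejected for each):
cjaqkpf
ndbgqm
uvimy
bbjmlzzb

One predicate separates the groups cleanly: contains 'n'.
cjaqkpf: no 'n' — fails this test, so Rejected.
ndbgqm: has 'n' — meets the rule, so Accepted.
uvimy: no 'n' — fails this test, so Rejected.
bbjmlzzb: no 'n' — fails this test, so Rejected.

Rejected, Accepted, Rejected, Rejected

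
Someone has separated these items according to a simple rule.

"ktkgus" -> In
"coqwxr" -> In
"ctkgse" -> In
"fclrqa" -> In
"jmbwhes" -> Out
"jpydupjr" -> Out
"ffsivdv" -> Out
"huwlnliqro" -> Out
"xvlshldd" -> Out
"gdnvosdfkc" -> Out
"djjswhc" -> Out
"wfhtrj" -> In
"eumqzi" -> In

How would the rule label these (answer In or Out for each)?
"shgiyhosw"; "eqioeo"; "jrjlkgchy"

Out, In, Out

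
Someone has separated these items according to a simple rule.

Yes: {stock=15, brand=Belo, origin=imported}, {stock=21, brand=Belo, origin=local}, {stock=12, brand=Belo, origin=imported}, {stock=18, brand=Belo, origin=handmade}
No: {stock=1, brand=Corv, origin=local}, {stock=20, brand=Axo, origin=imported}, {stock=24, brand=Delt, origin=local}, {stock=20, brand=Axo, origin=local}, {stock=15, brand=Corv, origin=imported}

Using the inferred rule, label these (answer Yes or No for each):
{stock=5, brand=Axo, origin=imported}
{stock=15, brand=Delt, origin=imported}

The pattern is that an item is 'Yes' exactly when: brand is Belo.
{stock=5, brand=Axo, origin=imported} — brand is Axo, hence No. {stock=15, brand=Delt, origin=imported} — brand is Delt, hence No.

No, No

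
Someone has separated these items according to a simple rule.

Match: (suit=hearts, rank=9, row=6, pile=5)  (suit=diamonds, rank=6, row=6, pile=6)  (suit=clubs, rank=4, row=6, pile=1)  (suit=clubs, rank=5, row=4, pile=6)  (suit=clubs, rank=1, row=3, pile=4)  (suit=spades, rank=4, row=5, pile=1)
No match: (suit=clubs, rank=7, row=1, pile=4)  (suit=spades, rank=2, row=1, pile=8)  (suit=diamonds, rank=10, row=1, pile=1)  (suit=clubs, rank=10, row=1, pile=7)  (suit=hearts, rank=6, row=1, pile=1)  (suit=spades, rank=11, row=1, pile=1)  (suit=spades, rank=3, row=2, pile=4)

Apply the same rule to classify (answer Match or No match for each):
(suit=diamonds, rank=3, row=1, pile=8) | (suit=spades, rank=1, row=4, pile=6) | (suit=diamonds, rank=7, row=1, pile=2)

No match, Match, No match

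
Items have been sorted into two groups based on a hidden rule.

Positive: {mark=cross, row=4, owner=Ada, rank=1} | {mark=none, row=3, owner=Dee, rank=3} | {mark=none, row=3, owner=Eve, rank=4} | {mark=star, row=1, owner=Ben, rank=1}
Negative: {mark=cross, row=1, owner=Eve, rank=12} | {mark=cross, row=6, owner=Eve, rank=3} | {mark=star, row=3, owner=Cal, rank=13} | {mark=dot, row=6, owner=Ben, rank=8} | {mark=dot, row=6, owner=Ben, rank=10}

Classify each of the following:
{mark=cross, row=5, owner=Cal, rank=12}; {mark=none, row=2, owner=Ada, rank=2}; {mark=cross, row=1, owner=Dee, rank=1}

Negative, Positive, Positive

The distinguishing property — rank ≤ 4 AND row ≤ 4 — holds for all the 'Positive' cases and none of the 'Negative' cases.
{mark=cross, row=5, owner=Cal, rank=12} — rank = 12, row = 5, hence Negative.
{mark=none, row=2, owner=Ada, rank=2} — rank = 2, row = 2, hence Positive.
{mark=cross, row=1, owner=Dee, rank=1} — rank = 1, row = 1, hence Positive.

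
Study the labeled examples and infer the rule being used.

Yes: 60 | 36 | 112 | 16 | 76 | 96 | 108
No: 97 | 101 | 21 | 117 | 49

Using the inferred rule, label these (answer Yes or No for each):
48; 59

Yes, No

'Yes' ⟺ even.
48: 48 is even, qualifies → Yes.
59: 59 is odd, lacks this property → No.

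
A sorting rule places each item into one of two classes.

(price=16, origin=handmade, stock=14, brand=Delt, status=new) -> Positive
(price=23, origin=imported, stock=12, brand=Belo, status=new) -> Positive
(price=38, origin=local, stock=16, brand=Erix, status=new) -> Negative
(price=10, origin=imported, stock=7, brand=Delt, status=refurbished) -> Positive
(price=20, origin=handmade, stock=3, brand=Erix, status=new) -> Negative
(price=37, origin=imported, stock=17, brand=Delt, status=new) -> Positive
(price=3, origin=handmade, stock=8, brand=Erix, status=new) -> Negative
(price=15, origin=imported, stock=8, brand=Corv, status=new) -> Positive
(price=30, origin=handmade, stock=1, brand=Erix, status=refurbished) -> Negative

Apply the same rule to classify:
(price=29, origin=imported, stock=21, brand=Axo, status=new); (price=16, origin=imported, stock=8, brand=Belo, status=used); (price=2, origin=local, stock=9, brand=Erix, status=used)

Positive, Positive, Negative

The common property of the 'Positive' items is: brand is not Erix. No 'Negative' item has it.
(price=29, origin=imported, stock=21, brand=Axo, status=new) — brand is Axo, hence Positive. (price=16, origin=imported, stock=8, brand=Belo, status=used) — brand is Belo, hence Positive. (price=2, origin=local, stock=9, brand=Erix, status=used) — brand is Erix, hence Negative.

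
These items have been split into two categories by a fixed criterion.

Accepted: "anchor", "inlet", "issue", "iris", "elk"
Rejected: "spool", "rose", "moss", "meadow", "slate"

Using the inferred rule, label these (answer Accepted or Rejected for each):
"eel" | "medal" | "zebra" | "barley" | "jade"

Accepted, Rejected, Rejected, Rejected, Rejected

Looking at the examples, the only property every 'Accepted' case has and every 'Rejected' case lacks is: starts with a vowel.
"eel": starts with 'e', meets the rule → Accepted. "medal": starts with 'm', does not fit → Rejected. "zebra": starts with 'z', does not fit → Rejected. "barley": starts with 'b', does not fit → Rejected. "jade": starts with 'j', does not fit → Rejected.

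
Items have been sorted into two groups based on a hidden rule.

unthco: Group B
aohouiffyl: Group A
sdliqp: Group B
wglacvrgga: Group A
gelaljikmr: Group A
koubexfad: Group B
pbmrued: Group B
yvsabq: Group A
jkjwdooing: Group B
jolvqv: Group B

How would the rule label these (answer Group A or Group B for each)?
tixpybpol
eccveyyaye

'Group A' ⟺ even length AND contains 'a'.
tixpybpol: Group B (length 9, no 'a'). eccveyyaye: Group A (length 10, has 'a').

Group B, Group A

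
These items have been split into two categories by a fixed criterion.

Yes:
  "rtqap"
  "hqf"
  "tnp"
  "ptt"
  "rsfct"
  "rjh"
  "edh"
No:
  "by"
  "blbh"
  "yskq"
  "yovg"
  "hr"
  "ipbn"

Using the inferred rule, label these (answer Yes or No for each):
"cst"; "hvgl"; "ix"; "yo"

Yes, No, No, No

The rule appears to be: odd length.
Yes: "cst", since length 3.
No: "hvgl", since length 4.
No: "ix", since length 2.
No: "yo", since length 2.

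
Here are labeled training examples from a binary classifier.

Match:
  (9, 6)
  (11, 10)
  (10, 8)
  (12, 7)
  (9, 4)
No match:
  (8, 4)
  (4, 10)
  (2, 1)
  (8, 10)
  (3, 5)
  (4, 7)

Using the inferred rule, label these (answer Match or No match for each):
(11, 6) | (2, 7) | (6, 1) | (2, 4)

One predicate separates the groups cleanly: first ≥ 9.

Match, No match, No match, No match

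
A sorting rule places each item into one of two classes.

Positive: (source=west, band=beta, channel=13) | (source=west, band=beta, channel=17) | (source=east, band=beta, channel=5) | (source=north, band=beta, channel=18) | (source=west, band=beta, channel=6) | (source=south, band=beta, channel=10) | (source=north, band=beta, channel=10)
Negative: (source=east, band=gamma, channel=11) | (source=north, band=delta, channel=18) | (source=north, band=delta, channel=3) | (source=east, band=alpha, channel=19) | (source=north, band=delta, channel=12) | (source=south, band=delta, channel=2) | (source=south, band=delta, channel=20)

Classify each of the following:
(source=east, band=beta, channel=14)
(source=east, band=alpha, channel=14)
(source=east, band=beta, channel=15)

Positive, Negative, Positive

Checking candidate rules against both groups, what survives is: band is beta.
(source=east, band=beta, channel=14): band is beta, qualifies → Positive.
(source=east, band=alpha, channel=14): band is alpha, lacks this property → Negative.
(source=east, band=beta, channel=15): band is beta, qualifies → Positive.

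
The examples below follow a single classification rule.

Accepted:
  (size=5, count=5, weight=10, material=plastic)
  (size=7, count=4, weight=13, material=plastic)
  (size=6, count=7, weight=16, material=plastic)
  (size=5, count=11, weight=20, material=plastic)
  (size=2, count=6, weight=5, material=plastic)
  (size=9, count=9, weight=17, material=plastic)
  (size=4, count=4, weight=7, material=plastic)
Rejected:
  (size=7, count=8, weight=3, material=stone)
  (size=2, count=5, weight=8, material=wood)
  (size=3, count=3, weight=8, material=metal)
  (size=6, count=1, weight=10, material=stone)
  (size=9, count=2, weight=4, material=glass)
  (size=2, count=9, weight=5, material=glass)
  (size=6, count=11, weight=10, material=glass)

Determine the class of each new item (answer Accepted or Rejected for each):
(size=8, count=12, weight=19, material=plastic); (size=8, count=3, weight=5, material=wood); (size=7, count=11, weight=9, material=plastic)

Accepted, Rejected, Accepted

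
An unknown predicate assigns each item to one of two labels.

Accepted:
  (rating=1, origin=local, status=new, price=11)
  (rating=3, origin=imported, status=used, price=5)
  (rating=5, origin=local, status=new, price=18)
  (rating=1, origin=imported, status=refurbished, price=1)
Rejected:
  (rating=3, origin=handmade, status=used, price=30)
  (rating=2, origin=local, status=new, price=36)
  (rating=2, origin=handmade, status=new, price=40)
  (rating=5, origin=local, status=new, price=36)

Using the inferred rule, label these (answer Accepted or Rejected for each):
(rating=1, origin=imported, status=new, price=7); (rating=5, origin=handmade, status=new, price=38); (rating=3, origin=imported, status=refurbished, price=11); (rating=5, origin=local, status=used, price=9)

The common property of the 'Accepted' items is: price ≤ 18. No 'Rejected' item has it.
(rating=1, origin=imported, status=new, price=7): Accepted (price = 7). (rating=5, origin=handmade, status=new, price=38): Rejected (price = 38). (rating=3, origin=imported, status=refurbished, price=11): Accepted (price = 11). (rating=5, origin=local, status=used, price=9): Accepted (price = 9).

Accepted, Rejected, Accepted, Accepted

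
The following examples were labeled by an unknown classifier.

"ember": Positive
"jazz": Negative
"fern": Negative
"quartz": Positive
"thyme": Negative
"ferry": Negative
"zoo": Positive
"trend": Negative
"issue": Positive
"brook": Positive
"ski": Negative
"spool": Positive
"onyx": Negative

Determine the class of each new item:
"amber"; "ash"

'Positive' ⟺ has ≥ 2 vowels.
Positive: "amber", since 2 vowels.
Negative: "ash", since 1 vowel.

Positive, Negative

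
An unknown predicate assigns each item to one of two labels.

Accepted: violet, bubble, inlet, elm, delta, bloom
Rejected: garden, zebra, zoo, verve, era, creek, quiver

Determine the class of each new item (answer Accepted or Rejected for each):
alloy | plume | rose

Accepted, Accepted, Rejected

One predicate separates the groups cleanly: contains 'l'.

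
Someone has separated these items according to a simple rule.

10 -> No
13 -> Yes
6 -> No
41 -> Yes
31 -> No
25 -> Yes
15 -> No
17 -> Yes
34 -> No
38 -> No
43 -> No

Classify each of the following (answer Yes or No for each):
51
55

Rule: ≡ 1 (mod 4). This holds for each 'Yes' example and fails for each 'No' one.
No: 51, since 51 mod 4 = 3.
No: 55, since 55 mod 4 = 3.

No, No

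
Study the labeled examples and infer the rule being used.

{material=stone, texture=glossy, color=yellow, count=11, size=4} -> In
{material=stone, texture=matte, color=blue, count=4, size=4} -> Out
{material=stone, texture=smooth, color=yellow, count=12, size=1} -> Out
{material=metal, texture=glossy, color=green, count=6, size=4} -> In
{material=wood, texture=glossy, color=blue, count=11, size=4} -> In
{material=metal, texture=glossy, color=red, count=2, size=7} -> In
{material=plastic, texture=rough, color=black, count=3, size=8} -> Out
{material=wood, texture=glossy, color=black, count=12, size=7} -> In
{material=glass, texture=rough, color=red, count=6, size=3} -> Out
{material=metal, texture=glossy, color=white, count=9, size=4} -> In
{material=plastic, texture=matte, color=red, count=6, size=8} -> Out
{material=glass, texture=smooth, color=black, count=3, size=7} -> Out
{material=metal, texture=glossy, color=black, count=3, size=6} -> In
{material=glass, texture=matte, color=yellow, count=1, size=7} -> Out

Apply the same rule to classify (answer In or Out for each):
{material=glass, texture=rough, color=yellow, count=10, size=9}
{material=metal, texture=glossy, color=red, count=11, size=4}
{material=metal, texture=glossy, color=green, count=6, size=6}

Out, In, In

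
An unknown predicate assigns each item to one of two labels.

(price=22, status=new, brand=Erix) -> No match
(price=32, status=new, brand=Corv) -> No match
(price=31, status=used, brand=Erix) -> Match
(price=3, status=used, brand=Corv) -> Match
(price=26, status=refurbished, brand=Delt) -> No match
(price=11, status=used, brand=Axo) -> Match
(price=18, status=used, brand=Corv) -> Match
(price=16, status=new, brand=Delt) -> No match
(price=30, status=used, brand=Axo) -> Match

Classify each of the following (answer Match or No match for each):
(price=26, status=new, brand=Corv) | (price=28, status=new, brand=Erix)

No match, No match

The rule appears to be: status is used.
(price=26, status=new, brand=Corv) — status is new, hence No match.
(price=28, status=new, brand=Erix) — status is new, hence No match.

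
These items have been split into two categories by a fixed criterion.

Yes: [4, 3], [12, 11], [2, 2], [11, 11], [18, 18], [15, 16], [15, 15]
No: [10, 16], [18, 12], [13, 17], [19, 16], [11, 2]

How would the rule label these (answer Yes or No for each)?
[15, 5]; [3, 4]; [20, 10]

No, Yes, No

All 'Yes' examples share one property — |first − second| ≤ 1 — and every 'No' example lacks it.
[15, 5] → |15−5| = 10 → No. [3, 4] → |3−4| = 1 → Yes. [20, 10] → |20−10| = 10 → No.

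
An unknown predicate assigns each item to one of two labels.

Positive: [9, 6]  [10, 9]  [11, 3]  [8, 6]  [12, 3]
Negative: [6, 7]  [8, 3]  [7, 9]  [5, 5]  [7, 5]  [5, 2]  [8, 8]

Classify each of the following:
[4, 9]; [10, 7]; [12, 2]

Rule: first > second AND sum ≥ 13. This holds for each 'Positive' example and fails for each 'Negative' one.

Negative, Positive, Positive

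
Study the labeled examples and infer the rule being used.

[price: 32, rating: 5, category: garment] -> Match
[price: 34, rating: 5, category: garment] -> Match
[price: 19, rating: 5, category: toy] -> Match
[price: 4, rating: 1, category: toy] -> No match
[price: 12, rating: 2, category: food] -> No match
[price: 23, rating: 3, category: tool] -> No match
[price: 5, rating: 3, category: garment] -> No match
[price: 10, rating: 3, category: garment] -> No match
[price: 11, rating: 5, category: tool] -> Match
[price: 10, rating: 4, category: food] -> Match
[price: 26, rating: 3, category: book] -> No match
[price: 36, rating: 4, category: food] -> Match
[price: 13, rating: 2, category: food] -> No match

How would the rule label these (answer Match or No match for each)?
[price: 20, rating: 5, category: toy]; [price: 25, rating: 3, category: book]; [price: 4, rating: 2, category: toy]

Match, No match, No match

The rule appears to be: rating ≥ 4.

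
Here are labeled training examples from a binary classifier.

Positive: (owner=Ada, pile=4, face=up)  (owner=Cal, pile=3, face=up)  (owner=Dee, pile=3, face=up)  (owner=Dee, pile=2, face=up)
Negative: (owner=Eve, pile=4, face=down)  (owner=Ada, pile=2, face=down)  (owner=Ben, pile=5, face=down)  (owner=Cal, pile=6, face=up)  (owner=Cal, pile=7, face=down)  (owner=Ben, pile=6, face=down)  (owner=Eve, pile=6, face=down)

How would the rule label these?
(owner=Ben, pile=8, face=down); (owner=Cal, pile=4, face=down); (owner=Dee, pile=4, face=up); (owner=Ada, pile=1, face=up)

Every 'Positive' example satisfies: face is up AND pile ≤ 4. None of the 'Negative' examples do.
(owner=Ben, pile=8, face=down) → face is down, pile = 8 → Negative.
(owner=Cal, pile=4, face=down) → face is down, pile = 4 → Negative.
(owner=Dee, pile=4, face=up) → face is up, pile = 4 → Positive.
(owner=Ada, pile=1, face=up) → face is up, pile = 1 → Positive.

Negative, Negative, Positive, Positive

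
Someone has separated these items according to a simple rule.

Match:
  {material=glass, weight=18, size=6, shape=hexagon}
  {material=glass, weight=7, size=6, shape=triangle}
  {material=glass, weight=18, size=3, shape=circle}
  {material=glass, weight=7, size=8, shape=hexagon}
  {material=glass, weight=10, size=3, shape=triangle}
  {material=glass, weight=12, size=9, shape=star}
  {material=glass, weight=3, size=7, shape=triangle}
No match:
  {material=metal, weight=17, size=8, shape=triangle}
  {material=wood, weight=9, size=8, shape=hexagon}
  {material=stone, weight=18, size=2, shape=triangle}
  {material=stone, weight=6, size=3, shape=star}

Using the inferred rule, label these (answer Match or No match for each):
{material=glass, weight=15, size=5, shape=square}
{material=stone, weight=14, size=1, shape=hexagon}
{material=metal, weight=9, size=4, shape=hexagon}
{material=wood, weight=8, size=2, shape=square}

Every 'Match' example satisfies: material is glass. None of the 'No match' examples do.
{material=glass, weight=15, size=5, shape=square}: material is glass, passes → Match. {material=stone, weight=14, size=1, shape=hexagon}: material is stone, doesn't qualify → No match. {material=metal, weight=9, size=4, shape=hexagon}: material is metal, doesn't qualify → No match. {material=wood, weight=8, size=2, shape=square}: material is wood, doesn't qualify → No match.

Match, No match, No match, No match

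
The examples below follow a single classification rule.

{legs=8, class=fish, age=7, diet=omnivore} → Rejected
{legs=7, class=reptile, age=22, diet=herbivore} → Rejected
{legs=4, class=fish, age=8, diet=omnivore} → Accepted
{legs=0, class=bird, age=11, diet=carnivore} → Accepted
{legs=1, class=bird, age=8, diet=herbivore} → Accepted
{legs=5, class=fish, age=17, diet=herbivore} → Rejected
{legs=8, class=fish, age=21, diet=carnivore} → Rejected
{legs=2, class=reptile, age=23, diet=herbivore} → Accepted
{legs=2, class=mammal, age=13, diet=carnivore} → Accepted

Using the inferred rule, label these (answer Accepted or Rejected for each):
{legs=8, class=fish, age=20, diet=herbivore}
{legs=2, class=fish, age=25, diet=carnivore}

Rejected, Accepted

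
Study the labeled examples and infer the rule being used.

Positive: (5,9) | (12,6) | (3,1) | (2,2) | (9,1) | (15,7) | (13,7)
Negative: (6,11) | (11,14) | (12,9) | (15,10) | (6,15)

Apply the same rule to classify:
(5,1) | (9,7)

Positive, Positive

A rule that fits every label: sum is even — true of each 'Positive' example, false of each 'Negative' one.
(5,1) → 5+1 = 6 → Positive.
(9,7) → 9+7 = 16 → Positive.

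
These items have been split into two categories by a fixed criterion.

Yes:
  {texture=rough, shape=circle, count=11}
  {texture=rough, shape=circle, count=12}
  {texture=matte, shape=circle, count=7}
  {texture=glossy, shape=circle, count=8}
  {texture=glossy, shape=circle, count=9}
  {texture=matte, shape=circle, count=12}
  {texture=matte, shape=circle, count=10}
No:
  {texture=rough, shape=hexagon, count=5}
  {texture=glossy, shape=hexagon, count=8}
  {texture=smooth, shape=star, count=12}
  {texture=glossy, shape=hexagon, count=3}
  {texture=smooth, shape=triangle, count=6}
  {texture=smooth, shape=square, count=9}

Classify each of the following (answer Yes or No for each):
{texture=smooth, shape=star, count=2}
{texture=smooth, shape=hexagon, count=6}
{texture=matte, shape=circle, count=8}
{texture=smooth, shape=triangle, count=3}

No, No, Yes, No

The pattern is that an item is 'Yes' exactly when: shape is circle.
{texture=smooth, shape=star, count=2}: shape is star — does not satisfy this, so No.
{texture=smooth, shape=hexagon, count=6}: shape is hexagon — does not satisfy this, so No.
{texture=matte, shape=circle, count=8}: shape is circle — matches, so Yes.
{texture=smooth, shape=triangle, count=3}: shape is triangle — does not satisfy this, so No.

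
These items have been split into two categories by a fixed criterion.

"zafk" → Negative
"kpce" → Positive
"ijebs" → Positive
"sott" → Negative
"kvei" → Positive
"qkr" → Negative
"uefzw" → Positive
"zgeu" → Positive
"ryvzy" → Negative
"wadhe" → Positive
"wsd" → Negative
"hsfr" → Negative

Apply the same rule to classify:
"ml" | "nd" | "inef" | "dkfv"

Negative, Negative, Positive, Negative

Comparing the two groups points to one rule — contains 'e'.
Negative: "ml", since no 'e'.
Negative: "nd", since no 'e'.
Positive: "inef", since has 'e'.
Negative: "dkfv", since no 'e'.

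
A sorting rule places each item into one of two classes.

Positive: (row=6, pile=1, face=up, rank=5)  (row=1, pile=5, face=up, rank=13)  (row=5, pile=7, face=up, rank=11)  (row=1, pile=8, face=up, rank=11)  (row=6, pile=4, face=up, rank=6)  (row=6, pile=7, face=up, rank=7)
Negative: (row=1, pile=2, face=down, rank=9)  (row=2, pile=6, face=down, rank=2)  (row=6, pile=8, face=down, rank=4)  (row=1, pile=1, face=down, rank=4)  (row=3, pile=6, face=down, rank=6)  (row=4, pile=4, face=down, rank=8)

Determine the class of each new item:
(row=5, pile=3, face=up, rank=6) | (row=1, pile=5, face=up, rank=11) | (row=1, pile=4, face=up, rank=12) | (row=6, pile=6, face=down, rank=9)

Every 'Positive' example satisfies: face is up. None of the 'Negative' examples do.

Positive, Positive, Positive, Negative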